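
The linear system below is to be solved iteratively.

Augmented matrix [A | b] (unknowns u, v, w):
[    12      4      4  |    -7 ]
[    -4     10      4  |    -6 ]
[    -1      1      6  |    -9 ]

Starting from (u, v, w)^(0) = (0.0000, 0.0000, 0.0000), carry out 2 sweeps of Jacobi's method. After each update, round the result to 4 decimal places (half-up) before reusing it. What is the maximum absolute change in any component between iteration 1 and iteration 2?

Iteration 1:
  u = (-7 - (4)·0.0000 - (4)·0.0000) / (12) = -0.5833
  v = (-6 - (-4)·0.0000 - (4)·0.0000) / (10) = -0.6000
  w = (-9 - (-1)·0.0000 - (1)·0.0000) / (6) = -1.5000
Iteration 2:
  u = (-7 - (4)·-0.6000 - (4)·-1.5000) / (12) = 0.1167
  v = (-6 - (-4)·-0.5833 - (4)·-1.5000) / (10) = -0.2333
  w = (-9 - (-1)·-0.5833 - (1)·-0.6000) / (6) = -1.4972
Change: (0.7000, 0.3667, 0.0028) → max |·| = 0.7000

0.7000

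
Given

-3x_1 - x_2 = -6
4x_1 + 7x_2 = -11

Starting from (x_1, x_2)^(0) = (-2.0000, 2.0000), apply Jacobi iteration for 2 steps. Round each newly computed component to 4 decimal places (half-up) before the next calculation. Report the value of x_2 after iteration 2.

Iteration 1:
  x_1 = (-6 - (-1)·2.0000) / (-3) = 1.3333
  x_2 = (-11 - (4)·-2.0000) / (7) = -0.4286
Iteration 2:
  x_1 = (-6 - (-1)·-0.4286) / (-3) = 2.1429
  x_2 = (-11 - (4)·1.3333) / (7) = -2.3333

-2.3333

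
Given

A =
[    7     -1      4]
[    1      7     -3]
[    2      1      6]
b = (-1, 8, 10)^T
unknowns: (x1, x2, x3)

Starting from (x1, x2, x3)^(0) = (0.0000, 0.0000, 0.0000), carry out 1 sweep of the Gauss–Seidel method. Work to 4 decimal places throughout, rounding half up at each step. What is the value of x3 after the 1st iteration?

Iteration 1:
  x1 = (-1 - (-1)·0.0000 - (4)·0.0000) / (7) = -0.1429
  x2 = (8 - (1)·-0.1429 - (-3)·0.0000) / (7) = 1.1633
  x3 = (10 - (2)·-0.1429 - (1)·1.1633) / (6) = 1.5204

1.5204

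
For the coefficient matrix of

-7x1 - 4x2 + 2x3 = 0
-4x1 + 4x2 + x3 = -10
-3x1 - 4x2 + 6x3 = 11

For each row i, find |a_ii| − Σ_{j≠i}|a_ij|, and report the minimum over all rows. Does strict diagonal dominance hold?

row 1: |-7| − (4+2) = 1
row 2: |4| − (4+1) = -1
row 3: |6| − (3+4) = -1
minimum over rows = -1 → not strictly diagonally dominant

-1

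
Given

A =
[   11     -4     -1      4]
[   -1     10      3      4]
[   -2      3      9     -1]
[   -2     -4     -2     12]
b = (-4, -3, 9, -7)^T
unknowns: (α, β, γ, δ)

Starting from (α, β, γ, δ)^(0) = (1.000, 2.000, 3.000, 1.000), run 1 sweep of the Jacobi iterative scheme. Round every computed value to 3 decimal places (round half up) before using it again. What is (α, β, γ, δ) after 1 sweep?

Iteration 1:
  α = (-4 - (-4)·2.000 - (-1)·3.000 - (4)·1.000) / (11) = 0.273
  β = (-3 - (-1)·1.000 - (3)·3.000 - (4)·1.000) / (10) = -1.500
  γ = (9 - (-2)·1.000 - (3)·2.000 - (-1)·1.000) / (9) = 0.667
  δ = (-7 - (-2)·1.000 - (-4)·2.000 - (-2)·3.000) / (12) = 0.750

(0.273, -1.500, 0.667, 0.750)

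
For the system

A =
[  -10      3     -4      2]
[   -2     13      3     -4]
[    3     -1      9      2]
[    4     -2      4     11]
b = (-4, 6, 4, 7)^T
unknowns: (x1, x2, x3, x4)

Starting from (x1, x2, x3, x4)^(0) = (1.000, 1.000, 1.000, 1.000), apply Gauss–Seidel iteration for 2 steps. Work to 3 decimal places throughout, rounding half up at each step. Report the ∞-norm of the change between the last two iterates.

Iteration 1:
  x1 = (-4 - (3)·1.000 - (-4)·1.000 - (2)·1.000) / (-10) = 0.500
  x2 = (6 - (-2)·0.500 - (3)·1.000 - (-4)·1.000) / (13) = 0.615
  x3 = (4 - (3)·0.500 - (-1)·0.615 - (2)·1.000) / (9) = 0.124
  x4 = (7 - (4)·0.500 - (-2)·0.615 - (4)·0.124) / (11) = 0.521
Iteration 2:
  x1 = (-4 - (3)·0.615 - (-4)·0.124 - (2)·0.521) / (-10) = 0.639
  x2 = (6 - (-2)·0.639 - (3)·0.124 - (-4)·0.521) / (13) = 0.692
  x3 = (4 - (3)·0.639 - (-1)·0.692 - (2)·0.521) / (9) = 0.193
  x4 = (7 - (4)·0.639 - (-2)·0.692 - (4)·0.193) / (11) = 0.460
Change: (0.139, 0.077, 0.069, -0.061) → max |·| = 0.139

0.139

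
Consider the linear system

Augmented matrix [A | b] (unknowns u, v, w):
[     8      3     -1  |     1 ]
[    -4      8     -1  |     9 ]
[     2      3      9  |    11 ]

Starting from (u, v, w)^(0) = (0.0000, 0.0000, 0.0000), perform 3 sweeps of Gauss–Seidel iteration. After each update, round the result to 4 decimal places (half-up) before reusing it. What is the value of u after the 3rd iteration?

Iteration 1:
  u = (1 - (3)·0.0000 - (-1)·0.0000) / (8) = 0.1250
  v = (9 - (-4)·0.1250 - (-1)·0.0000) / (8) = 1.1875
  w = (11 - (2)·0.1250 - (3)·1.1875) / (9) = 0.7986
Iteration 2:
  u = (1 - (3)·1.1875 - (-1)·0.7986) / (8) = -0.2205
  v = (9 - (-4)·-0.2205 - (-1)·0.7986) / (8) = 1.1146
  w = (11 - (2)·-0.2205 - (3)·1.1146) / (9) = 0.8997
Iteration 3:
  u = (1 - (3)·1.1146 - (-1)·0.8997) / (8) = -0.1805
  v = (9 - (-4)·-0.1805 - (-1)·0.8997) / (8) = 1.1472
  w = (11 - (2)·-0.1805 - (3)·1.1472) / (9) = 0.8799

-0.1805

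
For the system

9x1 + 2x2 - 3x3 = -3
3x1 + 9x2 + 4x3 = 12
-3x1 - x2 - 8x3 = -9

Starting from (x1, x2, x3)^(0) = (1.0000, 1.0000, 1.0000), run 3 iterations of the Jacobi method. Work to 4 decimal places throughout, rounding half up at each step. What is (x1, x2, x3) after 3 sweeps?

(-0.2047, 0.9100, 1.0770)

Iteration 1:
  x1 = (-3 - (2)·1.0000 - (-3)·1.0000) / (9) = -0.2222
  x2 = (12 - (3)·1.0000 - (4)·1.0000) / (9) = 0.5556
  x3 = (-9 - (-3)·1.0000 - (-1)·1.0000) / (-8) = 0.6250
Iteration 2:
  x1 = (-3 - (2)·0.5556 - (-3)·0.6250) / (9) = -0.2485
  x2 = (12 - (3)·-0.2222 - (4)·0.6250) / (9) = 1.1296
  x3 = (-9 - (-3)·-0.2222 - (-1)·0.5556) / (-8) = 1.1389
Iteration 3:
  x1 = (-3 - (2)·1.1296 - (-3)·1.1389) / (9) = -0.2047
  x2 = (12 - (3)·-0.2485 - (4)·1.1389) / (9) = 0.9100
  x3 = (-9 - (-3)·-0.2485 - (-1)·1.1296) / (-8) = 1.0770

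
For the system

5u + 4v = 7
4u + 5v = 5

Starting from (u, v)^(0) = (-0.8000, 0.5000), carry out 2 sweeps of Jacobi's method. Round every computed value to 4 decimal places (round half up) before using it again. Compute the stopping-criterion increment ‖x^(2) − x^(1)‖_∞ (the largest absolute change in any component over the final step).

1.4400

Iteration 1:
  u = (7 - (4)·0.5000) / (5) = 1.0000
  v = (5 - (4)·-0.8000) / (5) = 1.6400
Iteration 2:
  u = (7 - (4)·1.6400) / (5) = 0.0880
  v = (5 - (4)·1.0000) / (5) = 0.2000
Change: (-0.9120, -1.4400) → max |·| = 1.4400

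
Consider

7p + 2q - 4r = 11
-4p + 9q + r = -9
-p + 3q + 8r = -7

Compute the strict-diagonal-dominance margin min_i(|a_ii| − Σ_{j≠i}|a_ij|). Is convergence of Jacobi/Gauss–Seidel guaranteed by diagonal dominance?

row 1: |7| − (2+4) = 1
row 2: |9| − (4+1) = 4
row 3: |8| − (1+3) = 4
minimum over rows = 1 → strictly diagonally dominant (convergence guaranteed)

1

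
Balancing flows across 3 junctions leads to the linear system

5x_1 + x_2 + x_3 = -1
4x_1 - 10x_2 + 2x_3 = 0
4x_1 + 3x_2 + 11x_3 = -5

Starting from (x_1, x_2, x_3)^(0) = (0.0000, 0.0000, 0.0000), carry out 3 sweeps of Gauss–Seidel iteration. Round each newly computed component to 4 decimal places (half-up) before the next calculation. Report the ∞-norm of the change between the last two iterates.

Iteration 1:
  x_1 = (-1 - (1)·0.0000 - (1)·0.0000) / (5) = -0.2000
  x_2 = (0 - (4)·-0.2000 - (2)·0.0000) / (-10) = -0.0800
  x_3 = (-5 - (4)·-0.2000 - (3)·-0.0800) / (11) = -0.3600
Iteration 2:
  x_1 = (-1 - (1)·-0.0800 - (1)·-0.3600) / (5) = -0.1120
  x_2 = (0 - (4)·-0.1120 - (2)·-0.3600) / (-10) = -0.1168
  x_3 = (-5 - (4)·-0.1120 - (3)·-0.1168) / (11) = -0.3820
Iteration 3:
  x_1 = (-1 - (1)·-0.1168 - (1)·-0.3820) / (5) = -0.1002
  x_2 = (0 - (4)·-0.1002 - (2)·-0.3820) / (-10) = -0.1165
  x_3 = (-5 - (4)·-0.1002 - (3)·-0.1165) / (11) = -0.3863
Change: (0.0118, 0.0003, -0.0043) → max |·| = 0.0118

0.0118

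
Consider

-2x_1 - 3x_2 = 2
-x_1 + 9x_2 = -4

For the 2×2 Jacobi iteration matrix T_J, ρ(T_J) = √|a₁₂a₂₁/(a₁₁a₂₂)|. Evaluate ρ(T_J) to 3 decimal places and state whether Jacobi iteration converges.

0.408

a₁₂a₂₁/(a₁₁a₂₂) = (-3)·(-1) / ((-2)·(9)) = -0.166667
ρ = √|-0.166667| = √0.166667 = 0.408
ρ < 1, so Jacobi converges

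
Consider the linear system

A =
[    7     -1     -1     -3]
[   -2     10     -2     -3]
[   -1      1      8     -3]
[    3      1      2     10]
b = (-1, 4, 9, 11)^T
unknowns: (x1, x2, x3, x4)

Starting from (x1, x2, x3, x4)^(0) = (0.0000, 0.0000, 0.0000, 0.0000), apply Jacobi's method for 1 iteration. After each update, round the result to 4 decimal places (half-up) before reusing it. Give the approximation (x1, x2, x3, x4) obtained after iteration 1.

Iteration 1:
  x1 = (-1 - (-1)·0.0000 - (-1)·0.0000 - (-3)·0.0000) / (7) = -0.1429
  x2 = (4 - (-2)·0.0000 - (-2)·0.0000 - (-3)·0.0000) / (10) = 0.4000
  x3 = (9 - (-1)·0.0000 - (1)·0.0000 - (-3)·0.0000) / (8) = 1.1250
  x4 = (11 - (3)·0.0000 - (1)·0.0000 - (2)·0.0000) / (10) = 1.1000

(-0.1429, 0.4000, 1.1250, 1.1000)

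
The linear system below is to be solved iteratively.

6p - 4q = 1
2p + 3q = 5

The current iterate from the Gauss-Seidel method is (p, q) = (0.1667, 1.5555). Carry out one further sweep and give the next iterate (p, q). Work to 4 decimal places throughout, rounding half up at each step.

One sweep:
  p = (1 - (-4)·1.5555) / (6) = 1.2037
  q = (5 - (2)·1.2037) / (3) = 0.8642

(1.2037, 0.8642)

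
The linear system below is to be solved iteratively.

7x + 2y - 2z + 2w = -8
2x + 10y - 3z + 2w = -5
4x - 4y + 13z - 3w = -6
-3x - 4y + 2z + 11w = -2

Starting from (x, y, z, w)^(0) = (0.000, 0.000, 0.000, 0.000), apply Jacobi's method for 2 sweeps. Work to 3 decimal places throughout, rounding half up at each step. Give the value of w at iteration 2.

Iteration 1:
  x = (-8 - (2)·0.000 - (-2)·0.000 - (2)·0.000) / (7) = -1.143
  y = (-5 - (2)·0.000 - (-3)·0.000 - (2)·0.000) / (10) = -0.500
  z = (-6 - (4)·0.000 - (-4)·0.000 - (-3)·0.000) / (13) = -0.462
  w = (-2 - (-3)·0.000 - (-4)·0.000 - (2)·0.000) / (11) = -0.182
Iteration 2:
  x = (-8 - (2)·-0.500 - (-2)·-0.462 - (2)·-0.182) / (7) = -1.080
  y = (-5 - (2)·-1.143 - (-3)·-0.462 - (2)·-0.182) / (10) = -0.374
  z = (-6 - (4)·-1.143 - (-4)·-0.500 - (-3)·-0.182) / (13) = -0.306
  w = (-2 - (-3)·-1.143 - (-4)·-0.500 - (2)·-0.462) / (11) = -0.591

-0.591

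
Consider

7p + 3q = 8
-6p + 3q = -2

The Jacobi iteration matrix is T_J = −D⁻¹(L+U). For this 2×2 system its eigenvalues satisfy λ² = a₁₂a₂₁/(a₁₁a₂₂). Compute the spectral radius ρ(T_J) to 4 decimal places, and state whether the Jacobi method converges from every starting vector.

a₁₂a₂₁/(a₁₁a₂₂) = (3)·(-6) / ((7)·(3)) = -0.857143
ρ = √|-0.857143| = √0.857143 = 0.9258
ρ < 1, so Jacobi converges

0.9258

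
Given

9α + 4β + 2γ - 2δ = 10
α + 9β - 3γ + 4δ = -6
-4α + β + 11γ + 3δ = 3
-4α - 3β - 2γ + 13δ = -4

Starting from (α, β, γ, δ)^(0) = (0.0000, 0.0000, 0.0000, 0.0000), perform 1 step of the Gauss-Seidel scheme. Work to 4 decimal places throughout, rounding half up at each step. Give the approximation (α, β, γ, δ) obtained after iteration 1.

Iteration 1:
  α = (10 - (4)·0.0000 - (2)·0.0000 - (-2)·0.0000) / (9) = 1.1111
  β = (-6 - (1)·1.1111 - (-3)·0.0000 - (4)·0.0000) / (9) = -0.7901
  γ = (3 - (-4)·1.1111 - (1)·-0.7901 - (3)·0.0000) / (11) = 0.7486
  δ = (-4 - (-4)·1.1111 - (-3)·-0.7901 - (-2)·0.7486) / (13) = -0.0330

(1.1111, -0.7901, 0.7486, -0.0330)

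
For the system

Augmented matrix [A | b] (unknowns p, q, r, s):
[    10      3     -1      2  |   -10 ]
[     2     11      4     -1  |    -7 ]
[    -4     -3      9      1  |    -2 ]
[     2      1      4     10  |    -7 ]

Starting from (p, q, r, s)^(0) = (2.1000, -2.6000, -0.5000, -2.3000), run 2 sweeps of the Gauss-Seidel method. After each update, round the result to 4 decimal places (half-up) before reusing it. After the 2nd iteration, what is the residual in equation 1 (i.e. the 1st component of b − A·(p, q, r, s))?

Iteration 1:
  p = (-10 - (3)·-2.6000 - (-1)·-0.5000 - (2)·-2.3000) / (10) = 0.1900
  q = (-7 - (2)·0.1900 - (4)·-0.5000 - (-1)·-2.3000) / (11) = -0.6982
  r = (-2 - (-4)·0.1900 - (-3)·-0.6982 - (1)·-2.3000) / (9) = -0.1150
  s = (-7 - (2)·0.1900 - (1)·-0.6982 - (4)·-0.1150) / (10) = -0.6222
Iteration 2:
  p = (-10 - (3)·-0.6982 - (-1)·-0.1150 - (2)·-0.6222) / (10) = -0.6776
  q = (-7 - (2)·-0.6776 - (4)·-0.1150 - (-1)·-0.6222) / (11) = -0.5279
  r = (-2 - (-4)·-0.6776 - (-3)·-0.5279 - (1)·-0.6222) / (9) = -0.6302
  s = (-7 - (2)·-0.6776 - (1)·-0.5279 - (4)·-0.6302) / (10) = -0.2596
Residual b − A·x = (-1.7513, 2.4233, -0.3627, -0.0001)

-1.7513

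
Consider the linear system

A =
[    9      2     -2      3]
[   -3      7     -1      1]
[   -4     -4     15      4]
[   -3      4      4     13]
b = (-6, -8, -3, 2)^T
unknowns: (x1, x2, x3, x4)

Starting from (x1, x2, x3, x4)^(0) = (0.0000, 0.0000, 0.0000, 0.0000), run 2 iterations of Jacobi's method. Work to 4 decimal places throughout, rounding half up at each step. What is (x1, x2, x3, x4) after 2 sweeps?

Iteration 1:
  x1 = (-6 - (2)·0.0000 - (-2)·0.0000 - (3)·0.0000) / (9) = -0.6667
  x2 = (-8 - (-3)·0.0000 - (-1)·0.0000 - (1)·0.0000) / (7) = -1.1429
  x3 = (-3 - (-4)·0.0000 - (-4)·0.0000 - (4)·0.0000) / (15) = -0.2000
  x4 = (2 - (-3)·0.0000 - (4)·0.0000 - (4)·0.0000) / (13) = 0.1538
Iteration 2:
  x1 = (-6 - (2)·-1.1429 - (-2)·-0.2000 - (3)·0.1538) / (9) = -0.5084
  x2 = (-8 - (-3)·-0.6667 - (-1)·-0.2000 - (1)·0.1538) / (7) = -1.4791
  x3 = (-3 - (-4)·-0.6667 - (-4)·-1.1429 - (4)·0.1538) / (15) = -0.7236
  x4 = (2 - (-3)·-0.6667 - (4)·-1.1429 - (4)·-0.2000) / (13) = 0.4132

(-0.5084, -1.4791, -0.7236, 0.4132)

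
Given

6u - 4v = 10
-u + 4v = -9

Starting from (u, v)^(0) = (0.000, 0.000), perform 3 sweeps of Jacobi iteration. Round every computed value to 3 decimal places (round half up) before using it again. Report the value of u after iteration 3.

Iteration 1:
  u = (10 - (-4)·0.000) / (6) = 1.667
  v = (-9 - (-1)·0.000) / (4) = -2.250
Iteration 2:
  u = (10 - (-4)·-2.250) / (6) = 0.167
  v = (-9 - (-1)·1.667) / (4) = -1.833
Iteration 3:
  u = (10 - (-4)·-1.833) / (6) = 0.445
  v = (-9 - (-1)·0.167) / (4) = -2.208

0.445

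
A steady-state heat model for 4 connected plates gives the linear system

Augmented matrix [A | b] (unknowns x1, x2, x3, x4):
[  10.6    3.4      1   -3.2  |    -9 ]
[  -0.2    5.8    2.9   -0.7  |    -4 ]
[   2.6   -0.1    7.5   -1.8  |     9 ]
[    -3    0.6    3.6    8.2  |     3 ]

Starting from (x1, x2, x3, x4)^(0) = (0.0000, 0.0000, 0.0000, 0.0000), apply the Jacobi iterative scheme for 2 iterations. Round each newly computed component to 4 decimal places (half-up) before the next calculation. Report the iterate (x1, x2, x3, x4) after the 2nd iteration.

(-0.6306, -1.2748, 1.5730, -0.4212)

Iteration 1:
  x1 = (-9 - (3.4)·0.0000 - (1)·0.0000 - (-3.2)·0.0000) / (10.6) = -0.8491
  x2 = (-4 - (-0.2)·0.0000 - (2.9)·0.0000 - (-0.7)·0.0000) / (5.8) = -0.6897
  x3 = (9 - (2.6)·0.0000 - (-0.1)·0.0000 - (-1.8)·0.0000) / (7.5) = 1.2000
  x4 = (3 - (-3)·0.0000 - (0.6)·0.0000 - (3.6)·0.0000) / (8.2) = 0.3659
Iteration 2:
  x1 = (-9 - (3.4)·-0.6897 - (1)·1.2000 - (-3.2)·0.3659) / (10.6) = -0.6306
  x2 = (-4 - (-0.2)·-0.8491 - (2.9)·1.2000 - (-0.7)·0.3659) / (5.8) = -1.2748
  x3 = (9 - (2.6)·-0.8491 - (-0.1)·-0.6897 - (-1.8)·0.3659) / (7.5) = 1.5730
  x4 = (3 - (-3)·-0.8491 - (0.6)·-0.6897 - (3.6)·1.2000) / (8.2) = -0.4212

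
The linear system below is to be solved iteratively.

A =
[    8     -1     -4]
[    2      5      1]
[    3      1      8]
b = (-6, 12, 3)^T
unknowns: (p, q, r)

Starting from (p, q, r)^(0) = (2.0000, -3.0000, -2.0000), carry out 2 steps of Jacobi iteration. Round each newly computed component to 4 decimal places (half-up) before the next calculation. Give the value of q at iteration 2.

3.2500

Iteration 1:
  p = (-6 - (-1)·-3.0000 - (-4)·-2.0000) / (8) = -2.1250
  q = (12 - (2)·2.0000 - (1)·-2.0000) / (5) = 2.0000
  r = (3 - (3)·2.0000 - (1)·-3.0000) / (8) = 0.0000
Iteration 2:
  p = (-6 - (-1)·2.0000 - (-4)·0.0000) / (8) = -0.5000
  q = (12 - (2)·-2.1250 - (1)·0.0000) / (5) = 3.2500
  r = (3 - (3)·-2.1250 - (1)·2.0000) / (8) = 0.9219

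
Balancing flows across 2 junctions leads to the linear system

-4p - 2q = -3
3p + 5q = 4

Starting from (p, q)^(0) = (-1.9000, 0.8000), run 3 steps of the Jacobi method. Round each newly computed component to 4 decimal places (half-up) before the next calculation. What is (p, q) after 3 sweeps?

(0.4550, 0.9320)

Iteration 1:
  p = (-3 - (-2)·0.8000) / (-4) = 0.3500
  q = (4 - (3)·-1.9000) / (5) = 1.9400
Iteration 2:
  p = (-3 - (-2)·1.9400) / (-4) = -0.2200
  q = (4 - (3)·0.3500) / (5) = 0.5900
Iteration 3:
  p = (-3 - (-2)·0.5900) / (-4) = 0.4550
  q = (4 - (3)·-0.2200) / (5) = 0.9320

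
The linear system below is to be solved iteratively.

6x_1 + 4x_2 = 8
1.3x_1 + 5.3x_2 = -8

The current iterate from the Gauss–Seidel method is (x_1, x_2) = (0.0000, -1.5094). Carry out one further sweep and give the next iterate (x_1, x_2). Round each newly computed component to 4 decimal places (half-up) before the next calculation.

(2.3396, -2.0833)

One sweep:
  x_1 = (8 - (4)·-1.5094) / (6) = 2.3396
  x_2 = (-8 - (1.3)·2.3396) / (5.3) = -2.0833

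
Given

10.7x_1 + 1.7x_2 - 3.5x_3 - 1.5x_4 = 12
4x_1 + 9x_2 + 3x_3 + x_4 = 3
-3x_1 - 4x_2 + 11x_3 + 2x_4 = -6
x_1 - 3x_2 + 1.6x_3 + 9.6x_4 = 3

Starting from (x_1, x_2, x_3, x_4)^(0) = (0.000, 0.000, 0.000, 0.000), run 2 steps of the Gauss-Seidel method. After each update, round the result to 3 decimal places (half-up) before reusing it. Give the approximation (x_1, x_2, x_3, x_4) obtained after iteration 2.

Iteration 1:
  x_1 = (12 - (1.7)·0.000 - (-3.5)·0.000 - (-1.5)·0.000) / (10.7) = 1.121
  x_2 = (3 - (4)·1.121 - (3)·0.000 - (1)·0.000) / (9) = -0.165
  x_3 = (-6 - (-3)·1.121 - (-4)·-0.165 - (2)·0.000) / (11) = -0.300
  x_4 = (3 - (1)·1.121 - (-3)·-0.165 - (1.6)·-0.300) / (9.6) = 0.194
Iteration 2:
  x_1 = (12 - (1.7)·-0.165 - (-3.5)·-0.300 - (-1.5)·0.194) / (10.7) = 1.077
  x_2 = (3 - (4)·1.077 - (3)·-0.300 - (1)·0.194) / (9) = -0.067
  x_3 = (-6 - (-3)·1.077 - (-4)·-0.067 - (2)·0.194) / (11) = -0.311
  x_4 = (3 - (1)·1.077 - (-3)·-0.067 - (1.6)·-0.311) / (9.6) = 0.231

(1.077, -0.067, -0.311, 0.231)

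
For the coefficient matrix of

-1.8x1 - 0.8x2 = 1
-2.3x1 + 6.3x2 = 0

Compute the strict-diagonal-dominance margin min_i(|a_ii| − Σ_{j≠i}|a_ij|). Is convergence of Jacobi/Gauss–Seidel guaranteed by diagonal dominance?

1

row 1: |-1.8| − (0.8) = 1
row 2: |6.3| − (2.3) = 4
minimum over rows = 1 → strictly diagonally dominant (convergence guaranteed)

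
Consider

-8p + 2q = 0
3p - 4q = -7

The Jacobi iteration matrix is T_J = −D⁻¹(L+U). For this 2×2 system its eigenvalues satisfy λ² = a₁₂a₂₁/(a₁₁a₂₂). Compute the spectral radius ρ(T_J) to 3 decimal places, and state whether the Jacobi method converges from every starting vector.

a₁₂a₂₁/(a₁₁a₂₂) = (2)·(3) / ((-8)·(-4)) = 0.187500
ρ = √|0.187500| = √0.187500 = 0.433
ρ < 1, so Jacobi converges

0.433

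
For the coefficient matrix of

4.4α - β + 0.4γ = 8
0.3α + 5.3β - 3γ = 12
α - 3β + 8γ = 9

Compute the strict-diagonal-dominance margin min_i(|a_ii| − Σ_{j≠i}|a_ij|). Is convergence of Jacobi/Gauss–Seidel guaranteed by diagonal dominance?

row 1: |4.4| − (1+0.4) = 3
row 2: |5.3| − (0.3+3) = 2
row 3: |8| − (1+3) = 4
minimum over rows = 2 → strictly diagonally dominant (convergence guaranteed)

2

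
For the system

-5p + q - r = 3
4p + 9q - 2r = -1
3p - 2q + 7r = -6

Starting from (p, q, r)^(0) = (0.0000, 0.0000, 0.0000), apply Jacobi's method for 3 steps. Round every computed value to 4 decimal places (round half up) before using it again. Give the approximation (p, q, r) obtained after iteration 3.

Iteration 1:
  p = (3 - (1)·0.0000 - (-1)·0.0000) / (-5) = -0.6000
  q = (-1 - (4)·0.0000 - (-2)·0.0000) / (9) = -0.1111
  r = (-6 - (3)·0.0000 - (-2)·0.0000) / (7) = -0.8571
Iteration 2:
  p = (3 - (1)·-0.1111 - (-1)·-0.8571) / (-5) = -0.4508
  q = (-1 - (4)·-0.6000 - (-2)·-0.8571) / (9) = -0.0349
  r = (-6 - (3)·-0.6000 - (-2)·-0.1111) / (7) = -0.6317
Iteration 3:
  p = (3 - (1)·-0.0349 - (-1)·-0.6317) / (-5) = -0.4806
  q = (-1 - (4)·-0.4508 - (-2)·-0.6317) / (9) = -0.0511
  r = (-6 - (3)·-0.4508 - (-2)·-0.0349) / (7) = -0.6739

(-0.4806, -0.0511, -0.6739)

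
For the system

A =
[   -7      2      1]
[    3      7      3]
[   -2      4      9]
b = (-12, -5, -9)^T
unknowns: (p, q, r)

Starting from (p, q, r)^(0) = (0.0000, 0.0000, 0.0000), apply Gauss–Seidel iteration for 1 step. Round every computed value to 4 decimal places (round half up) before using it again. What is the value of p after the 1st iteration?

Iteration 1:
  p = (-12 - (2)·0.0000 - (1)·0.0000) / (-7) = 1.7143
  q = (-5 - (3)·1.7143 - (3)·0.0000) / (7) = -1.4490
  r = (-9 - (-2)·1.7143 - (4)·-1.4490) / (9) = 0.0250

1.7143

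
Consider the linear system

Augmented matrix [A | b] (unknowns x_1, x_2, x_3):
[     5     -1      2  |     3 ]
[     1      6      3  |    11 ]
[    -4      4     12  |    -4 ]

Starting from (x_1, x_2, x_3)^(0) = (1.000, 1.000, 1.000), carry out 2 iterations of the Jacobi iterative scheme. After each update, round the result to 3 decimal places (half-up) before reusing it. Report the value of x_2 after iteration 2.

Iteration 1:
  x_1 = (3 - (-1)·1.000 - (2)·1.000) / (5) = 0.400
  x_2 = (11 - (1)·1.000 - (3)·1.000) / (6) = 1.167
  x_3 = (-4 - (-4)·1.000 - (4)·1.000) / (12) = -0.333
Iteration 2:
  x_1 = (3 - (-1)·1.167 - (2)·-0.333) / (5) = 0.967
  x_2 = (11 - (1)·0.400 - (3)·-0.333) / (6) = 1.933
  x_3 = (-4 - (-4)·0.400 - (4)·1.167) / (12) = -0.589

1.933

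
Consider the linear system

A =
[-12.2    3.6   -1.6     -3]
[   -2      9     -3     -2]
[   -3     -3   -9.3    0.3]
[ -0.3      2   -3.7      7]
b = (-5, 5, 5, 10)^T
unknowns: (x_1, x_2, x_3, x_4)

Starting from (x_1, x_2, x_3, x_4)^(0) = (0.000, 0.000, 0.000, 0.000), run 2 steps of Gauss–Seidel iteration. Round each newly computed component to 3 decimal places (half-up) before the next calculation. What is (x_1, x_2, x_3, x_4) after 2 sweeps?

(0.520, 0.555, -0.859, 0.838)

Iteration 1:
  x_1 = (-5 - (3.6)·0.000 - (-1.6)·0.000 - (-3)·0.000) / (-12.2) = 0.410
  x_2 = (5 - (-2)·0.410 - (-3)·0.000 - (-2)·0.000) / (9) = 0.647
  x_3 = (5 - (-3)·0.410 - (-3)·0.647 - (0.3)·0.000) / (-9.3) = -0.879
  x_4 = (10 - (-0.3)·0.410 - (2)·0.647 - (-3.7)·-0.879) / (7) = 0.797
Iteration 2:
  x_1 = (-5 - (3.6)·0.647 - (-1.6)·-0.879 - (-3)·0.797) / (-12.2) = 0.520
  x_2 = (5 - (-2)·0.520 - (-3)·-0.879 - (-2)·0.797) / (9) = 0.555
  x_3 = (5 - (-3)·0.520 - (-3)·0.555 - (0.3)·0.797) / (-9.3) = -0.859
  x_4 = (10 - (-0.3)·0.520 - (2)·0.555 - (-3.7)·-0.859) / (7) = 0.838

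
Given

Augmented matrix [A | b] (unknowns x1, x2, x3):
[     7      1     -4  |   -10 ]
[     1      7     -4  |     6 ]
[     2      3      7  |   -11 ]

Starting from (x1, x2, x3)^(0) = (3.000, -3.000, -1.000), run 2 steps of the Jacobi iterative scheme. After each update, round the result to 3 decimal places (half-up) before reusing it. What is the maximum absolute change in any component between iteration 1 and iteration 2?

Iteration 1:
  x1 = (-10 - (1)·-3.000 - (-4)·-1.000) / (7) = -1.571
  x2 = (6 - (1)·3.000 - (-4)·-1.000) / (7) = -0.143
  x3 = (-11 - (2)·3.000 - (3)·-3.000) / (7) = -1.143
Iteration 2:
  x1 = (-10 - (1)·-0.143 - (-4)·-1.143) / (7) = -2.061
  x2 = (6 - (1)·-1.571 - (-4)·-1.143) / (7) = 0.428
  x3 = (-11 - (2)·-1.571 - (3)·-0.143) / (7) = -1.061
Change: (-0.490, 0.571, 0.082) → max |·| = 0.571

0.571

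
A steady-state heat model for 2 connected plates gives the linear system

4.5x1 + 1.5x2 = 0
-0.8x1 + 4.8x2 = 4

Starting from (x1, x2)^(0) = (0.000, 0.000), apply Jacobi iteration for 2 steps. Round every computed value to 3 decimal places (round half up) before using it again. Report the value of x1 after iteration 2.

-0.278

Iteration 1:
  x1 = (0 - (1.5)·0.000) / (4.5) = 0.000
  x2 = (4 - (-0.8)·0.000) / (4.8) = 0.833
Iteration 2:
  x1 = (0 - (1.5)·0.833) / (4.5) = -0.278
  x2 = (4 - (-0.8)·0.000) / (4.8) = 0.833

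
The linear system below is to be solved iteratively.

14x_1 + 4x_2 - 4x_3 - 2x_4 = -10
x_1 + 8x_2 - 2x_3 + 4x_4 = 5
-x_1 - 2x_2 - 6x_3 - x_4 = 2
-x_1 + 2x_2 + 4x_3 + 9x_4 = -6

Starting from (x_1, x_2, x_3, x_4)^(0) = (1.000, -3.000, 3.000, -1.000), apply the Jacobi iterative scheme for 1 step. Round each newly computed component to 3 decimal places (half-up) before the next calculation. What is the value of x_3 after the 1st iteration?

Iteration 1:
  x_1 = (-10 - (4)·-3.000 - (-4)·3.000 - (-2)·-1.000) / (14) = 0.857
  x_2 = (5 - (1)·1.000 - (-2)·3.000 - (4)·-1.000) / (8) = 1.750
  x_3 = (2 - (-1)·1.000 - (-2)·-3.000 - (-1)·-1.000) / (-6) = 0.667
  x_4 = (-6 - (-1)·1.000 - (2)·-3.000 - (4)·3.000) / (9) = -1.222

0.667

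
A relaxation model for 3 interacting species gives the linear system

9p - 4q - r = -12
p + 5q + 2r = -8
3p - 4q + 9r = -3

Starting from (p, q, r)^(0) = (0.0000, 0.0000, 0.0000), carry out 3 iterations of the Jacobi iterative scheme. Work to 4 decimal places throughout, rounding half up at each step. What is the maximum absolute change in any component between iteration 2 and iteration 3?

Iteration 1:
  p = (-12 - (-4)·0.0000 - (-1)·0.0000) / (9) = -1.3333
  q = (-8 - (1)·0.0000 - (2)·0.0000) / (5) = -1.6000
  r = (-3 - (3)·0.0000 - (-4)·0.0000) / (9) = -0.3333
Iteration 2:
  p = (-12 - (-4)·-1.6000 - (-1)·-0.3333) / (9) = -2.0815
  q = (-8 - (1)·-1.3333 - (2)·-0.3333) / (5) = -1.2000
  r = (-3 - (3)·-1.3333 - (-4)·-1.6000) / (9) = -0.6000
Iteration 3:
  p = (-12 - (-4)·-1.2000 - (-1)·-0.6000) / (9) = -1.9333
  q = (-8 - (1)·-2.0815 - (2)·-0.6000) / (5) = -0.9437
  r = (-3 - (3)·-2.0815 - (-4)·-1.2000) / (9) = -0.1728
Change: (0.1482, 0.2563, 0.4272) → max |·| = 0.4272

0.4272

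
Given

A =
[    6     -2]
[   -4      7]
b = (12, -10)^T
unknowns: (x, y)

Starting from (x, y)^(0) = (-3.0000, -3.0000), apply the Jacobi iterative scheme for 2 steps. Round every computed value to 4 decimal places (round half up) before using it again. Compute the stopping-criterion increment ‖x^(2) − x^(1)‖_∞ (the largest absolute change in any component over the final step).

2.2858

Iteration 1:
  x = (12 - (-2)·-3.0000) / (6) = 1.0000
  y = (-10 - (-4)·-3.0000) / (7) = -3.1429
Iteration 2:
  x = (12 - (-2)·-3.1429) / (6) = 0.9524
  y = (-10 - (-4)·1.0000) / (7) = -0.8571
Change: (-0.0476, 2.2858) → max |·| = 2.2858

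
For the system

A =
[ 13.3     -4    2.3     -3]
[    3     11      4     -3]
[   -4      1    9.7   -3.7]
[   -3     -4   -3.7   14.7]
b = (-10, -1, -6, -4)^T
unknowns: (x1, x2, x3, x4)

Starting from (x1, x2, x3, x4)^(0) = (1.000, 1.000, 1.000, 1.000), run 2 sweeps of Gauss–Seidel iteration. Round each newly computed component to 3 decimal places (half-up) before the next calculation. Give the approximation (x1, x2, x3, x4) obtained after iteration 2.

Iteration 1:
  x1 = (-10 - (-4)·1.000 - (2.3)·1.000 - (-3)·1.000) / (13.3) = -0.398
  x2 = (-1 - (3)·-0.398 - (4)·1.000 - (-3)·1.000) / (11) = -0.073
  x3 = (-6 - (-4)·-0.398 - (1)·-0.073 - (-3.7)·1.000) / (9.7) = -0.394
  x4 = (-4 - (-3)·-0.398 - (-4)·-0.073 - (-3.7)·-0.394) / (14.7) = -0.472
Iteration 2:
  x1 = (-10 - (-4)·-0.073 - (2.3)·-0.394 - (-3)·-0.472) / (13.3) = -0.812
  x2 = (-1 - (3)·-0.812 - (4)·-0.394 - (-3)·-0.472) / (11) = 0.145
  x3 = (-6 - (-4)·-0.812 - (1)·0.145 - (-3.7)·-0.472) / (9.7) = -1.148
  x4 = (-4 - (-3)·-0.812 - (-4)·0.145 - (-3.7)·-1.148) / (14.7) = -0.687

(-0.812, 0.145, -1.148, -0.687)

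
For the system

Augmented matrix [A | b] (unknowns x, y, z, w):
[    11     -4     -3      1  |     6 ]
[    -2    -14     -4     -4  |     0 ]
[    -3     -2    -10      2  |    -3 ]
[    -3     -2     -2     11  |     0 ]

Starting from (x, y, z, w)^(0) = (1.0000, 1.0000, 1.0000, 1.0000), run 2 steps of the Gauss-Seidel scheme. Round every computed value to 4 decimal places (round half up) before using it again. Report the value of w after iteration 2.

0.1088

Iteration 1:
  x = (6 - (-4)·1.0000 - (-3)·1.0000 - (1)·1.0000) / (11) = 1.0909
  y = (0 - (-2)·1.0909 - (-4)·1.0000 - (-4)·1.0000) / (-14) = -0.7273
  z = (-3 - (-3)·1.0909 - (-2)·-0.7273 - (2)·1.0000) / (-10) = 0.3182
  w = (0 - (-3)·1.0909 - (-2)·-0.7273 - (-2)·0.3182) / (11) = 0.2231
Iteration 2:
  x = (6 - (-4)·-0.7273 - (-3)·0.3182 - (1)·0.2231) / (11) = 0.3475
  y = (0 - (-2)·0.3475 - (-4)·0.3182 - (-4)·0.2231) / (-14) = -0.2043
  z = (-3 - (-3)·0.3475 - (-2)·-0.2043 - (2)·0.2231) / (-10) = 0.2812
  w = (0 - (-3)·0.3475 - (-2)·-0.2043 - (-2)·0.2812) / (11) = 0.1088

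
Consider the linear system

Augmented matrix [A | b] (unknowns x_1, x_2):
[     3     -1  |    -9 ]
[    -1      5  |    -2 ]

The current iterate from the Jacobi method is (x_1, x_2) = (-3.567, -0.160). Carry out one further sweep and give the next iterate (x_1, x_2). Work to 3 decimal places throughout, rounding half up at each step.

(-3.053, -1.113)

One sweep:
  x_1 = (-9 - (-1)·-0.160) / (3) = -3.053
  x_2 = (-2 - (-1)·-3.567) / (5) = -1.113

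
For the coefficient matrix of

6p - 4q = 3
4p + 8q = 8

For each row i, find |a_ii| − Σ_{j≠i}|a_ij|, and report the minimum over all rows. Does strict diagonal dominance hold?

2

row 1: |6| − (4) = 2
row 2: |8| − (4) = 4
minimum over rows = 2 → strictly diagonally dominant (convergence guaranteed)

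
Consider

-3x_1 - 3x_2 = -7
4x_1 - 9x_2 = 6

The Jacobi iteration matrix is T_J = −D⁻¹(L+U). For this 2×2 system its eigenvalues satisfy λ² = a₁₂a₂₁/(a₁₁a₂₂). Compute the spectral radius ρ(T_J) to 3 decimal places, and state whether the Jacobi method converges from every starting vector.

0.667

a₁₂a₂₁/(a₁₁a₂₂) = (-3)·(4) / ((-3)·(-9)) = -0.444444
ρ = √|-0.444444| = √0.444444 = 0.667
ρ < 1, so Jacobi converges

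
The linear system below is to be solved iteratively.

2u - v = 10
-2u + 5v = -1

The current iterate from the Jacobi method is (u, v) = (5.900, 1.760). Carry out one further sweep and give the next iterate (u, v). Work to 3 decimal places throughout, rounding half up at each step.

One sweep:
  u = (10 - (-1)·1.760) / (2) = 5.880
  v = (-1 - (-2)·5.900) / (5) = 2.160

(5.880, 2.160)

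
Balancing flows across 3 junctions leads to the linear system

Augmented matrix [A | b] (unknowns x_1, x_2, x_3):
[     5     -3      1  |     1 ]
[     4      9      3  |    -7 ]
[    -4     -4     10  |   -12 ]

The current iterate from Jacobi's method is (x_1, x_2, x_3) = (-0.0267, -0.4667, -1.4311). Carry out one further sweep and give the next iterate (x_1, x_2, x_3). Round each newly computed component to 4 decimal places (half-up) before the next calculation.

One sweep:
  x_1 = (1 - (-3)·-0.4667 - (1)·-1.4311) / (5) = 0.2062
  x_2 = (-7 - (4)·-0.0267 - (3)·-1.4311) / (9) = -0.2889
  x_3 = (-12 - (-4)·-0.0267 - (-4)·-0.4667) / (10) = -1.3974

(0.2062, -0.2889, -1.3974)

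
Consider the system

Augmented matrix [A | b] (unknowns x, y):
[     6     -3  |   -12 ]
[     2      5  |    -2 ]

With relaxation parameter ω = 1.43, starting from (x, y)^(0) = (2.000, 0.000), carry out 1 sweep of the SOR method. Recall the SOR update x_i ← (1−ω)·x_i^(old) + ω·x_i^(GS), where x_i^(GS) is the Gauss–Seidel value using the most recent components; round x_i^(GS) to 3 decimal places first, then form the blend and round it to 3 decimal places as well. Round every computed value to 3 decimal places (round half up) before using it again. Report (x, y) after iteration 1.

(-3.720, 1.556)

Iteration 1:
  x: GS value = (-12 - (-3)·0.000) / (6) = -2.000;  x ← (1−ω)·2.000 + ω·-2.000 = -3.720
  y: GS value = (-2 - (2)·-3.720) / (5) = 1.088;  y ← (1−ω)·0.000 + ω·1.088 = 1.556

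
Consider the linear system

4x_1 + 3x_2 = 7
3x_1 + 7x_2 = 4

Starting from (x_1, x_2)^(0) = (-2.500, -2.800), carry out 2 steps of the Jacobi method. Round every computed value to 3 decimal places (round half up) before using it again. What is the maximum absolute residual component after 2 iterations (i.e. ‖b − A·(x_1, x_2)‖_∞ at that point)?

9.999

Iteration 1:
  x_1 = (7 - (3)·-2.800) / (4) = 3.850
  x_2 = (4 - (3)·-2.500) / (7) = 1.643
Iteration 2:
  x_1 = (7 - (3)·1.643) / (4) = 0.518
  x_2 = (4 - (3)·3.850) / (7) = -1.079
Residual b − A·x = (8.165, 9.999); ∞-norm = 9.999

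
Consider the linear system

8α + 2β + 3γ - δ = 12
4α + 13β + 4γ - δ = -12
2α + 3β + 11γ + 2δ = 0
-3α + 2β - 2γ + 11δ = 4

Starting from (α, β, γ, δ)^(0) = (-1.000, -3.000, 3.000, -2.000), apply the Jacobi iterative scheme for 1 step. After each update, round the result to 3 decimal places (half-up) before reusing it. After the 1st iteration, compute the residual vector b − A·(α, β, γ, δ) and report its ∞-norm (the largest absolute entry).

14.042

Iteration 1:
  α = (12 - (2)·-3.000 - (3)·3.000 - (-1)·-2.000) / (8) = 0.875
  β = (-12 - (4)·-1.000 - (4)·3.000 - (-1)·-2.000) / (13) = -1.692
  γ = (0 - (2)·-1.000 - (3)·-3.000 - (2)·-2.000) / (11) = 1.364
  δ = (4 - (-3)·-1.000 - (2)·-3.000 - (-2)·3.000) / (11) = 1.182
Residual b − A·x = (5.474, 2.222, -14.042, -0.265); ∞-norm = 14.042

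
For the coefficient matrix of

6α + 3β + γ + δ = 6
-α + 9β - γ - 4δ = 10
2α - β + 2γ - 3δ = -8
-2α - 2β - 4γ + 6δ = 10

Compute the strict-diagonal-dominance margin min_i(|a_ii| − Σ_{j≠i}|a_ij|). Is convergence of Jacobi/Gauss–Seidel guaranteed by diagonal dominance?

row 1: |6| − (3+1+1) = 1
row 2: |9| − (1+1+4) = 3
row 3: |2| − (2+1+3) = -4
row 4: |6| − (2+2+4) = -2
minimum over rows = -4 → not strictly diagonally dominant

-4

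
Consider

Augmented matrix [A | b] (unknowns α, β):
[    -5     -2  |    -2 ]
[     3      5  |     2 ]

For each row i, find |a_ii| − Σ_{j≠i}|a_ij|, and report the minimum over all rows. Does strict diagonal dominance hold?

2

row 1: |-5| − (2) = 3
row 2: |5| − (3) = 2
minimum over rows = 2 → strictly diagonally dominant (convergence guaranteed)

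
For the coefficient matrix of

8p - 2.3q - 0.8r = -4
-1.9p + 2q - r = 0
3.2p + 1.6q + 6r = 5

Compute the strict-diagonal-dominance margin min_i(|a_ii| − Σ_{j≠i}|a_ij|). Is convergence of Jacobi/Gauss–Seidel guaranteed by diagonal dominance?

-0.9

row 1: |8| − (2.3+0.8) = 4.9
row 2: |2| − (1.9+1) = -0.9
row 3: |6| − (3.2+1.6) = 1.2
minimum over rows = -0.9 → not strictly diagonally dominant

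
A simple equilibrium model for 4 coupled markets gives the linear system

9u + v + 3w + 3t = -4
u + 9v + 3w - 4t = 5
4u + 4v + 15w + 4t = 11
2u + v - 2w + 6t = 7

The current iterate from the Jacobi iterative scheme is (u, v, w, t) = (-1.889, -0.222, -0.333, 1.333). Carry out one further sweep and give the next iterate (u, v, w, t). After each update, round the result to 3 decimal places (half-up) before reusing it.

One sweep:
  u = (-4 - (1)·-0.222 - (3)·-0.333 - (3)·1.333) / (9) = -0.753
  v = (5 - (1)·-1.889 - (3)·-0.333 - (-4)·1.333) / (9) = 1.469
  w = (11 - (4)·-1.889 - (4)·-0.222 - (4)·1.333) / (15) = 0.941
  t = (7 - (2)·-1.889 - (1)·-0.222 - (-2)·-0.333) / (6) = 1.722

(-0.753, 1.469, 0.941, 1.722)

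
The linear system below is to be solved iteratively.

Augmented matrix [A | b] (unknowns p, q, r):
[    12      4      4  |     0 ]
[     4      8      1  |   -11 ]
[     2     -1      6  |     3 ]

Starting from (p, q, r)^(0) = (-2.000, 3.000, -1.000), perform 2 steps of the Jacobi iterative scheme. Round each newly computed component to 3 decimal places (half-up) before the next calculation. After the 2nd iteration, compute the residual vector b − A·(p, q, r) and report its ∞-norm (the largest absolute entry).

Iteration 1:
  p = (0 - (4)·3.000 - (4)·-1.000) / (12) = -0.667
  q = (-11 - (4)·-2.000 - (1)·-1.000) / (8) = -0.250
  r = (3 - (2)·-2.000 - (-1)·3.000) / (6) = 1.667
Iteration 2:
  p = (0 - (4)·-0.250 - (4)·1.667) / (12) = -0.472
  q = (-11 - (4)·-0.667 - (1)·1.667) / (8) = -1.250
  r = (3 - (2)·-0.667 - (-1)·-0.250) / (6) = 0.681
Residual b − A·x = (7.940, 0.207, -1.392); ∞-norm = 7.940

7.940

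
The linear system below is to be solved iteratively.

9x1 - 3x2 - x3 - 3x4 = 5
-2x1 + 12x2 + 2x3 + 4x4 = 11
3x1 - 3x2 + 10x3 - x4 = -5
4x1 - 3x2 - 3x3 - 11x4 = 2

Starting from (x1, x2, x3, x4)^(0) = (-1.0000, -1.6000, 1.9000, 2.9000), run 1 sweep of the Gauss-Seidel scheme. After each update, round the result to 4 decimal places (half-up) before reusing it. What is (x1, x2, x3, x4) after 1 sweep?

(1.2000, -0.1667, -0.6200, 0.4691)

Iteration 1:
  x1 = (5 - (-3)·-1.6000 - (-1)·1.9000 - (-3)·2.9000) / (9) = 1.2000
  x2 = (11 - (-2)·1.2000 - (2)·1.9000 - (4)·2.9000) / (12) = -0.1667
  x3 = (-5 - (3)·1.2000 - (-3)·-0.1667 - (-1)·2.9000) / (10) = -0.6200
  x4 = (2 - (4)·1.2000 - (-3)·-0.1667 - (-3)·-0.6200) / (-11) = 0.4691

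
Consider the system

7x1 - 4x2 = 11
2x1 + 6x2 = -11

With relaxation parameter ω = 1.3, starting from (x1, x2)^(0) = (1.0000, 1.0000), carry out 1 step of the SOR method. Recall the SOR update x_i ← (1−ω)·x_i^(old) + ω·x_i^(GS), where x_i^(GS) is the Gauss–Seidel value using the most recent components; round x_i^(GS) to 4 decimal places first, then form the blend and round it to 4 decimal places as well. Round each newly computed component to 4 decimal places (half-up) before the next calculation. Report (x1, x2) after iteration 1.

(2.4858, -3.7605)

Iteration 1:
  x1: GS value = (11 - (-4)·1.0000) / (7) = 2.1429;  x1 ← (1−ω)·1.0000 + ω·2.1429 = 2.4858
  x2: GS value = (-11 - (2)·2.4858) / (6) = -2.6619;  x2 ← (1−ω)·1.0000 + ω·-2.6619 = -3.7605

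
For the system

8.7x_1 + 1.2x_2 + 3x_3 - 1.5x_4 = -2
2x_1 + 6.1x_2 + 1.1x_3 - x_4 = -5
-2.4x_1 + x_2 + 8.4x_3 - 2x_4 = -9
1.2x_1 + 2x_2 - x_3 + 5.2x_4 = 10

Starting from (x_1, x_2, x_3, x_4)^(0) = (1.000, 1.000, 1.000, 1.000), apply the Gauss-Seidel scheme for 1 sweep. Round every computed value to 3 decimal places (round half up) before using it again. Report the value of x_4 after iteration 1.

2.126

Iteration 1:
  x_1 = (-2 - (1.2)·1.000 - (3)·1.000 - (-1.5)·1.000) / (8.7) = -0.540
  x_2 = (-5 - (2)·-0.540 - (1.1)·1.000 - (-1)·1.000) / (6.1) = -0.659
  x_3 = (-9 - (-2.4)·-0.540 - (1)·-0.659 - (-2)·1.000) / (8.4) = -0.909
  x_4 = (10 - (1.2)·-0.540 - (2)·-0.659 - (-1)·-0.909) / (5.2) = 2.126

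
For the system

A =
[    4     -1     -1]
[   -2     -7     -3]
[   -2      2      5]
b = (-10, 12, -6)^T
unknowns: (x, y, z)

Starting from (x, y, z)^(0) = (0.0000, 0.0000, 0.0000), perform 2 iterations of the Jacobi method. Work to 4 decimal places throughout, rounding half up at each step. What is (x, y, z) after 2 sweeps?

(-3.2286, -0.4857, -1.5143)

Iteration 1:
  x = (-10 - (-1)·0.0000 - (-1)·0.0000) / (4) = -2.5000
  y = (12 - (-2)·0.0000 - (-3)·0.0000) / (-7) = -1.7143
  z = (-6 - (-2)·0.0000 - (2)·0.0000) / (5) = -1.2000
Iteration 2:
  x = (-10 - (-1)·-1.7143 - (-1)·-1.2000) / (4) = -3.2286
  y = (12 - (-2)·-2.5000 - (-3)·-1.2000) / (-7) = -0.4857
  z = (-6 - (-2)·-2.5000 - (2)·-1.7143) / (5) = -1.5143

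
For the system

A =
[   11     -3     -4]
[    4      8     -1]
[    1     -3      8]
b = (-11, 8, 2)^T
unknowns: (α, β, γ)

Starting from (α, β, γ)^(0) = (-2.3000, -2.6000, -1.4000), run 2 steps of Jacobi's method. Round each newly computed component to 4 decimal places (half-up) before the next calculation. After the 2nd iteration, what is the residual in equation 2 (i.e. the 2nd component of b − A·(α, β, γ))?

-4.6853

Iteration 1:
  α = (-11 - (-3)·-2.6000 - (-4)·-1.4000) / (11) = -2.2182
  β = (8 - (4)·-2.3000 - (-1)·-1.4000) / (8) = 1.9750
  γ = (2 - (1)·-2.3000 - (-3)·-2.6000) / (8) = -0.4375
Iteration 2:
  α = (-11 - (-3)·1.9750 - (-4)·-0.4375) / (11) = -0.6205
  β = (8 - (4)·-2.2182 - (-1)·-0.4375) / (8) = 2.0544
  γ = (2 - (1)·-2.2182 - (-3)·1.9750) / (8) = 1.2679
Residual b − A·x = (7.0603, -4.6853, -1.3595)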